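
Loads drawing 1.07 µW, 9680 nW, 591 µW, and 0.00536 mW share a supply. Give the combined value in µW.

In µW:
  1.07 µW → 1.07
  9680 nW = 9680 × 10^-3 µW = 9.68
  591 µW → 591
  0.00536 mW = 0.00536 × 10^3 µW = 5.36
Sum: 1.07 + 9.68 + 591 + 5.36 = 607.11

607.11 µW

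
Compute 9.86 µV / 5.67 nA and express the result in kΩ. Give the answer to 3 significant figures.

(9.86 × 10⁻⁶) / (5.67 × 10⁻⁹) = 1.739 × 10³ Ω

1.74 kΩ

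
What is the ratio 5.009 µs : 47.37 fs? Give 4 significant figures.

105700000

(5.009e-6) / (47.37e-15) = 0.10574e9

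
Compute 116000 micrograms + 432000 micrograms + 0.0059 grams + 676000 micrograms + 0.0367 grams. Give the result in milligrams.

1266.6 milligrams

In milligrams:
  116000 micrograms = 116000e-3 milligrams = 116
  432000 micrograms = 432000e-3 milligrams = 432
  0.0059 grams = 0.0059e3 milligrams = 5.9
  676000 micrograms = 676000e-3 milligrams = 676
  0.0367 grams = 0.0367e3 milligrams = 36.7
Sum: 116 + 432 + 5.9 + 676 + 36.7 = 1266.6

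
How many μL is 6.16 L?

6160000 μL

(no prefix) = 1e0, micro = 1e-6; factor is 1e6.
6.16 × 1e6 = 6160000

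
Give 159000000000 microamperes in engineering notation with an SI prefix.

= 159e3 amperes; 1e3 is kilo.

159 kiloamperes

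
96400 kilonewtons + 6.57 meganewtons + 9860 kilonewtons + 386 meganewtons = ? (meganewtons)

In meganewtons:
  96400 kilonewtons = 96400e-3 meganewtons = 96.4
  6.57 meganewtons → 6.57
  9860 kilonewtons = 9860e-3 meganewtons = 9.86
  386 meganewtons → 386
Sum: 96.4 + 6.57 + 9.86 + 386 = 498.83

498.83 meganewtons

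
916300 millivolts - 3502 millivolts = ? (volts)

912.798 volts

In volts:
  916300 millivolts = 916300 × 10^-3 volts = 916.3
  3502 millivolts = 3502 × 10^-3 volts = 3.502
Difference: 916.3 - 3.502 = 912.798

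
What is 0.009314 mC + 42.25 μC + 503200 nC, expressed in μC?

In μC:
  0.009314 mC = 0.009314e3 μC = 9.314
  42.25 μC → 42.25
  503200 nC = 503200e-3 μC = 503.2
Sum: 9.314 + 42.25 + 503.2 = 554.764

554.764 μC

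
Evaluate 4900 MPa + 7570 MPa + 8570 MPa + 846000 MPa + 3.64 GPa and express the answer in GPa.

870.68 GPa

In GPa:
  4900 MPa = 4900 × 10⁻³ GPa = 4.9
  7570 MPa = 7570 × 10⁻³ GPa = 7.57
  8570 MPa = 8570 × 10⁻³ GPa = 8.57
  846000 MPa = 846000 × 10⁻³ GPa = 846
  3.64 GPa → 3.64
Sum: 4.9 + 7.57 + 8.57 + 846 + 3.64 = 870.68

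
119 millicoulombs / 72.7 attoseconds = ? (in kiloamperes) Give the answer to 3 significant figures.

(119 × 10^-3) / (72.7 × 10^-18) = 1.6369 × 10^15 A

1640000000000 kiloamperes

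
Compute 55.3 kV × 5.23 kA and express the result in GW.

0.289219 GW

55.3e3 × 5.23e3 = 289.219e6 W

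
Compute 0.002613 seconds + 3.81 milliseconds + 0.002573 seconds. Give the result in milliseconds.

In milliseconds:
  0.002613 seconds = 0.002613 × 10^3 milliseconds = 2.613
  3.81 milliseconds → 3.81
  0.002573 seconds = 0.002573 × 10^3 milliseconds = 2.573
Sum: 2.613 + 3.81 + 2.573 = 8.996

8.996 milliseconds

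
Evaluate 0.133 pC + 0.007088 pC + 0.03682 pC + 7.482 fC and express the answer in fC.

184.39 fC

In fC:
  0.133 pC = 0.133 × 10³ fC = 133
  0.007088 pC = 0.007088 × 10³ fC = 7.088
  0.03682 pC = 0.03682 × 10³ fC = 36.82
  7.482 fC → 7.482
Sum: 133 + 7.088 + 36.82 + 7.482 = 184.39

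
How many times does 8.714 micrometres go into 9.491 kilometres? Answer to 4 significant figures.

(9.491 × 10^3) / (8.714 × 10^-6) = 1.0892 × 10^9

1089000000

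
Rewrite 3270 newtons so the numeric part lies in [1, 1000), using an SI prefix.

3.27 kilonewtons

= 3.27 × 10^3 newtons; 10^3 is kilo.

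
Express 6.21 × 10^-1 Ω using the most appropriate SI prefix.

621 mΩ

= 621 × 10^-3 Ω; 10^-3 is milli.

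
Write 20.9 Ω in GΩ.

(no prefix) = 1e0, giga = 1e9; factor is 1e-9.
20.9 × 1e-9 = 0.0000000209

0.0000000209 GΩ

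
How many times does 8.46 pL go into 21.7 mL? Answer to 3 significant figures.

(21.7e-3) / (8.46e-12) = 2.565e9

2570000000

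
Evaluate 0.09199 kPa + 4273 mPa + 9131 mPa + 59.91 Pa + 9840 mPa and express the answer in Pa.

In Pa:
  0.09199 kPa = 0.09199 × 10^3 Pa = 91.99
  4273 mPa = 4273 × 10^-3 Pa = 4.273
  9131 mPa = 9131 × 10^-3 Pa = 9.131
  59.91 Pa → 59.91
  9840 mPa = 9840 × 10^-3 Pa = 9.84
Sum: 91.99 + 4.273 + 9.131 + 59.91 + 9.84 = 175.144

175.144 Pa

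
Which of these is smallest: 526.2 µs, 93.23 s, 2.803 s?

526.2 µs = 0.0005262 s
93.23 s = 93.23 s
2.803 s = 2.803 s

526.2 µs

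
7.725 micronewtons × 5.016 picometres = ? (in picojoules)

0.0000387486 picojoules

7.725e-6 × 5.016e-12 = 38.7486e-18 J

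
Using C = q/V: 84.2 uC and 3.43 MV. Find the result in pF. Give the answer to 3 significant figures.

24.5 pF

(84.2 × 10⁻⁶) / (3.43 × 10⁶) = 24.548 × 10⁻¹² F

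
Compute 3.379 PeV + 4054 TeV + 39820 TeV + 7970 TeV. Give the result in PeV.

55.223 PeV

In PeV:
  3.379 PeV → 3.379
  4054 TeV = 4054e-3 PeV = 4.054
  39820 TeV = 39820e-3 PeV = 39.82
  7970 TeV = 7970e-3 PeV = 7.97
Sum: 3.379 + 4.054 + 39.82 + 7.97 = 55.223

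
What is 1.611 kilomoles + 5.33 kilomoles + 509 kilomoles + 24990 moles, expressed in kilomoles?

In kilomoles:
  1.611 kilomoles → 1.611
  5.33 kilomoles → 5.33
  509 kilomoles → 509
  24990 moles = 24990 × 10^-3 kilomoles = 24.99
Sum: 1.611 + 5.33 + 509 + 24.99 = 540.931

540.931 kilomoles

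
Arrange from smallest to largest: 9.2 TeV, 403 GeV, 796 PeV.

9.2 TeV = 9200000000000 eV
403 GeV = 403000000000 eV
796 PeV = 796000000000000000 eV

403 GeV < 9.2 TeV < 796 PeV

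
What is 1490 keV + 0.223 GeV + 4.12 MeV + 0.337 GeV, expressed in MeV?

565.61 MeV

In MeV:
  1490 keV = 1490 × 10⁻³ MeV = 1.49
  0.223 GeV = 0.223 × 10³ MeV = 223
  4.12 MeV → 4.12
  0.337 GeV = 0.337 × 10³ MeV = 337
Sum: 1.49 + 223 + 4.12 + 337 = 565.61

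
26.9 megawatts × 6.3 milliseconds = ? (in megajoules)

26.9 × 10^6 × 6.3 × 10^-3 = 169.47 × 10^3 J

0.16947 megajoules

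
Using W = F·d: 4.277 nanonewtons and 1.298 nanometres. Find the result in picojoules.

0.000005551546 picojoules

4.277e-9 × 1.298e-9 = 5.551546e-18 J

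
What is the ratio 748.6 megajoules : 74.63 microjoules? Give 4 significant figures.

10030000000000

(748.6e6) / (74.63e-6) = 10.031e12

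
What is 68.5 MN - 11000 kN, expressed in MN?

In MN:
  68.5 MN → 68.5
  11000 kN = 11000 × 10^-3 MN = 11
Difference: 68.5 - 11 = 57.5

57.5 MN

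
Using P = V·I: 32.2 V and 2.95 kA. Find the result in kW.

32.2 × 2.95 × 10³ = 94.99 × 10³ W

94.99 kW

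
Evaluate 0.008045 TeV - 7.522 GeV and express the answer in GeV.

0.523 GeV

In GeV:
  0.008045 TeV = 0.008045 × 10^3 GeV = 8.045
  7.522 GeV → 7.522
Difference: 8.045 - 7.522 = 0.523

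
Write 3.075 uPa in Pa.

0.000003075 Pa

micro = 10⁻⁶, (no prefix) = 10⁰; factor is 10⁻⁶.
3.075 × 10⁻⁶ = 0.000003075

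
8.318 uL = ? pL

8318000 pL

micro = 1e-6, pico = 1e-12; factor is 1e6.
8.318 × 1e6 = 8318000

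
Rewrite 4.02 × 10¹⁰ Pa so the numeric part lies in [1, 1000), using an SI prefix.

40.2 GPa

= 40.2 × 10⁹ Pa; 10⁹ is giga.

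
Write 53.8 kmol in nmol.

53800000000000 nmol

kilo = 10³, nano = 10⁻⁹; factor is 10¹².
53.8 × 10¹² = 53800000000000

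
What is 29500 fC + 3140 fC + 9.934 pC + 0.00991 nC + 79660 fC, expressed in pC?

132.144 pC

In pC:
  29500 fC = 29500 × 10⁻³ pC = 29.5
  3140 fC = 3140 × 10⁻³ pC = 3.14
  9.934 pC → 9.934
  0.00991 nC = 0.00991 × 10³ pC = 9.91
  79660 fC = 79660 × 10⁻³ pC = 79.66
Sum: 29.5 + 3.14 + 9.934 + 9.91 + 79.66 = 132.144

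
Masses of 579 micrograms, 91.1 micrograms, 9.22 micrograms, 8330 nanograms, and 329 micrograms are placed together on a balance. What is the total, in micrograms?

1016.65 micrograms

In micrograms:
  579 micrograms → 579
  91.1 micrograms → 91.1
  9.22 micrograms → 9.22
  8330 nanograms = 8330 × 10^-3 micrograms = 8.33
  329 micrograms → 329
Sum: 579 + 91.1 + 9.22 + 8.33 + 329 = 1016.65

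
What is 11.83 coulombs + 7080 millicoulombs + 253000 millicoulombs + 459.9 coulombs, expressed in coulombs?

731.81 coulombs

In coulombs:
  11.83 coulombs → 11.83
  7080 millicoulombs = 7080 × 10^-3 coulombs = 7.08
  253000 millicoulombs = 253000 × 10^-3 coulombs = 253
  459.9 coulombs → 459.9
Sum: 11.83 + 7.08 + 253 + 459.9 = 731.81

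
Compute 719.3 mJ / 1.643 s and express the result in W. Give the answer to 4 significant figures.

0.4378 W

(719.3 × 10⁻³) / (1.643) = 437.797 × 10⁻³ W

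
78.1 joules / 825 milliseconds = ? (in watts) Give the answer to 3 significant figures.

(78.1) / (825 × 10^-3) = 0.094667 × 10^3 W

94.7 watts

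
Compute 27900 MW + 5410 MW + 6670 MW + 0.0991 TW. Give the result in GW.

139.08 GW

In GW:
  27900 MW = 27900 × 10⁻³ GW = 27.9
  5410 MW = 5410 × 10⁻³ GW = 5.41
  6670 MW = 6670 × 10⁻³ GW = 6.67
  0.0991 TW = 0.0991 × 10³ GW = 99.1
Sum: 27.9 + 5.41 + 6.67 + 99.1 = 139.08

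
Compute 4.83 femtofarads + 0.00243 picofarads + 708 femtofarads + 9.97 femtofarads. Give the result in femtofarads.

725.23 femtofarads

In femtofarads:
  4.83 femtofarads → 4.83
  0.00243 picofarads = 0.00243e3 femtofarads = 2.43
  708 femtofarads → 708
  9.97 femtofarads → 9.97
Sum: 4.83 + 2.43 + 708 + 9.97 = 725.23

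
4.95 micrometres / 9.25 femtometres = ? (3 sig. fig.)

535000000

(4.95 × 10⁻⁶) / (9.25 × 10⁻¹⁵) = 0.5351 × 10⁹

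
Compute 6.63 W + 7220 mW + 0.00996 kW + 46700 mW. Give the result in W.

In W:
  6.63 W → 6.63
  7220 mW = 7220 × 10⁻³ W = 7.22
  0.00996 kW = 0.00996 × 10³ W = 9.96
  46700 mW = 46700 × 10⁻³ W = 46.7
Sum: 6.63 + 7.22 + 9.96 + 46.7 = 70.51

70.51 W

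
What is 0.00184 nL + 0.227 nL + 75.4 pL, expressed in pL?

In pL:
  0.00184 nL = 0.00184e3 pL = 1.84
  0.227 nL = 0.227e3 pL = 227
  75.4 pL → 75.4
Sum: 1.84 + 227 + 75.4 = 304.24

304.24 pL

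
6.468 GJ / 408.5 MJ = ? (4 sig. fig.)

15.83

(6.468 × 10⁹) / (408.5 × 10⁶) = 0.015834 × 10³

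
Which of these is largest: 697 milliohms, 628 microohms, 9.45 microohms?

697 milliohms = 0.697 ohms
628 microohms = 0.000628 ohms
9.45 microohms = 0.00000945 ohms

697 milliohms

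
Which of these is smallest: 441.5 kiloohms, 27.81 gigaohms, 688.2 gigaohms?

441.5 kiloohms

441.5 kiloohms = 441500 ohms
27.81 gigaohms = 27810000000 ohms
688.2 gigaohms = 688200000000 ohms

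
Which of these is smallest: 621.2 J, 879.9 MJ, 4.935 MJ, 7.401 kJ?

621.2 J

621.2 J = 621.2 J
879.9 MJ = 879900000 J
4.935 MJ = 4935000 J
7.401 kJ = 7401 J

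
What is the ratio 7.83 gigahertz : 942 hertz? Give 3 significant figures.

(7.83e9) / (942) = 0.008312e9

8310000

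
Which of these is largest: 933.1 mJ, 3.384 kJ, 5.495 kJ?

933.1 mJ = 0.9331 J
3.384 kJ = 3384 J
5.495 kJ = 5495 J

5.495 kJ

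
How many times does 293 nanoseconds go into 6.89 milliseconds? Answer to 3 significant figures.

(6.89 × 10⁻³) / (293 × 10⁻⁹) = 0.02352 × 10⁶

23500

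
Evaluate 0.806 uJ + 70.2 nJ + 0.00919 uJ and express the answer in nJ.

885.39 nJ

In nJ:
  0.806 uJ = 0.806e3 nJ = 806
  70.2 nJ → 70.2
  0.00919 uJ = 0.00919e3 nJ = 9.19
Sum: 806 + 70.2 + 9.19 = 885.39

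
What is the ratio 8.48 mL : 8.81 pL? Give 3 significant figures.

963000000

(8.48 × 10^-3) / (8.81 × 10^-12) = 0.9625 × 10^9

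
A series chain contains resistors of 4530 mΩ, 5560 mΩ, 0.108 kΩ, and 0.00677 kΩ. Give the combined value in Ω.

124.86 Ω

In Ω:
  4530 mΩ = 4530 × 10^-3 Ω = 4.53
  5560 mΩ = 5560 × 10^-3 Ω = 5.56
  0.108 kΩ = 0.108 × 10^3 Ω = 108
  0.00677 kΩ = 0.00677 × 10^3 Ω = 6.77
Sum: 4.53 + 5.56 + 108 + 6.77 = 124.86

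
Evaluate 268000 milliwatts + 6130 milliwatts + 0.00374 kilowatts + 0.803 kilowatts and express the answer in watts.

1080.87 watts

In watts:
  268000 milliwatts = 268000 × 10⁻³ watts = 268
  6130 milliwatts = 6130 × 10⁻³ watts = 6.13
  0.00374 kilowatts = 0.00374 × 10³ watts = 3.74
  0.803 kilowatts = 0.803 × 10³ watts = 803
Sum: 268 + 6.13 + 3.74 + 803 = 1080.87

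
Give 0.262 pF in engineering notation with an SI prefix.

= 262 × 10^-15 F; 10^-15 is femto.

262 fF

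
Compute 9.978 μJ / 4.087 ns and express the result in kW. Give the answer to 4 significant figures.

(9.978 × 10⁻⁶) / (4.087 × 10⁻⁹) = 2.4414 × 10³ W

2.441 kW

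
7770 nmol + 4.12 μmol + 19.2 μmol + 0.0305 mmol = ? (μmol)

In μmol:
  7770 nmol = 7770e-3 μmol = 7.77
  4.12 μmol → 4.12
  19.2 μmol → 19.2
  0.0305 mmol = 0.0305e3 μmol = 30.5
Sum: 7.77 + 4.12 + 19.2 + 30.5 = 61.59

61.59 μmol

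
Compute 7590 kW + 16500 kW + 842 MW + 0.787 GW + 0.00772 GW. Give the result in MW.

1660.81 MW

In MW:
  7590 kW = 7590 × 10^-3 MW = 7.59
  16500 kW = 16500 × 10^-3 MW = 16.5
  842 MW → 842
  0.787 GW = 0.787 × 10^3 MW = 787
  0.00772 GW = 0.00772 × 10^3 MW = 7.72
Sum: 7.59 + 16.5 + 842 + 787 + 7.72 = 1660.81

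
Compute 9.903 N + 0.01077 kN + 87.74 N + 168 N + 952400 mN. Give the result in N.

1228.813 N

In N:
  9.903 N → 9.903
  0.01077 kN = 0.01077 × 10^3 N = 10.77
  87.74 N → 87.74
  168 N → 168
  952400 mN = 952400 × 10^-3 N = 952.4
Sum: 9.903 + 10.77 + 87.74 + 168 + 952.4 = 1228.813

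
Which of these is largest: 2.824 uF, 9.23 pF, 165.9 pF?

2.824 uF = 0.000002824 F
9.23 pF = 0.00000000000923 F
165.9 pF = 0.0000000001659 F

2.824 uF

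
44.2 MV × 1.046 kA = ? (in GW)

44.2e6 × 1.046e3 = 46.2332e9 W

46.2332 GW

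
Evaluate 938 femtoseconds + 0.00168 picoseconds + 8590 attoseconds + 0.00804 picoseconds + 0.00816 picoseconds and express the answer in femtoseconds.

964.47 femtoseconds

In femtoseconds:
  938 femtoseconds → 938
  0.00168 picoseconds = 0.00168 × 10³ femtoseconds = 1.68
  8590 attoseconds = 8590 × 10⁻³ femtoseconds = 8.59
  0.00804 picoseconds = 0.00804 × 10³ femtoseconds = 8.04
  0.00816 picoseconds = 0.00816 × 10³ femtoseconds = 8.16
Sum: 938 + 1.68 + 8.59 + 8.04 + 8.16 = 964.47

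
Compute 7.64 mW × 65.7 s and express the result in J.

7.64e-3 × 65.7 = 501.948e-3 J

0.501948 J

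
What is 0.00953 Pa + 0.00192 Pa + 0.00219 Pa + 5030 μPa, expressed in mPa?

18.67 mPa

In mPa:
  0.00953 Pa = 0.00953 × 10³ mPa = 9.53
  0.00192 Pa = 0.00192 × 10³ mPa = 1.92
  0.00219 Pa = 0.00219 × 10³ mPa = 2.19
  5030 μPa = 5030 × 10⁻³ mPa = 5.03
Sum: 9.53 + 1.92 + 2.19 + 5.03 = 18.67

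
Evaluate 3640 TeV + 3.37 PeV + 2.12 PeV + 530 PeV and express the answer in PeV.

In PeV:
  3640 TeV = 3640e-3 PeV = 3.64
  3.37 PeV → 3.37
  2.12 PeV → 2.12
  530 PeV → 530
Sum: 3.64 + 3.37 + 2.12 + 530 = 539.13

539.13 PeV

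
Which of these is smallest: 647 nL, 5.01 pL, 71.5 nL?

647 nL = 0.000000647 L
5.01 pL = 0.00000000000501 L
71.5 nL = 0.0000000715 L

5.01 pL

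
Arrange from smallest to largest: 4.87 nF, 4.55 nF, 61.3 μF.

4.87 nF = 0.00000000487 F
4.55 nF = 0.00000000455 F
61.3 μF = 0.0000613 F

4.55 nF < 4.87 nF < 61.3 μF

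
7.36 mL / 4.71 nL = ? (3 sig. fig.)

1560000

(7.36 × 10^-3) / (4.71 × 10^-9) = 1.563 × 10^6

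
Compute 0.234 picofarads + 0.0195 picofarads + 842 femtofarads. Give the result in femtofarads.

1095.5 femtofarads

In femtofarads:
  0.234 picofarads = 0.234 × 10³ femtofarads = 234
  0.0195 picofarads = 0.0195 × 10³ femtofarads = 19.5
  842 femtofarads → 842
Sum: 234 + 19.5 + 842 = 1095.5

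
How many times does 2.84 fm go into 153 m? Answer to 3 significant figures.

53900000000000000

(153) / (2.84e-15) = 53.87e15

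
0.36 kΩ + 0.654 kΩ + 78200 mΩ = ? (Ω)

1092.2 Ω

In Ω:
  0.36 kΩ = 0.36 × 10^3 Ω = 360
  0.654 kΩ = 0.654 × 10^3 Ω = 654
  78200 mΩ = 78200 × 10^-3 Ω = 78.2
Sum: 360 + 654 + 78.2 = 1092.2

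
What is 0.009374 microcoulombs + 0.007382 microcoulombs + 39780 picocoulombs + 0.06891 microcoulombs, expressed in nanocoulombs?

125.446 nanocoulombs

In nanocoulombs:
  0.009374 microcoulombs = 0.009374 × 10^3 nanocoulombs = 9.374
  0.007382 microcoulombs = 0.007382 × 10^3 nanocoulombs = 7.382
  39780 picocoulombs = 39780 × 10^-3 nanocoulombs = 39.78
  0.06891 microcoulombs = 0.06891 × 10^3 nanocoulombs = 68.91
Sum: 9.374 + 7.382 + 39.78 + 68.91 = 125.446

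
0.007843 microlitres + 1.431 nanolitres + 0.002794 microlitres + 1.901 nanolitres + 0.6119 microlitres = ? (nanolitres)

625.869 nanolitres

In nanolitres:
  0.007843 microlitres = 0.007843 × 10^3 nanolitres = 7.843
  1.431 nanolitres → 1.431
  0.002794 microlitres = 0.002794 × 10^3 nanolitres = 2.794
  1.901 nanolitres → 1.901
  0.6119 microlitres = 0.6119 × 10^3 nanolitres = 611.9
Sum: 7.843 + 1.431 + 2.794 + 1.901 + 611.9 = 625.869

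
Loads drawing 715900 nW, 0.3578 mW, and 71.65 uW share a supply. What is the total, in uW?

In uW:
  715900 nW = 715900 × 10⁻³ uW = 715.9
  0.3578 mW = 0.3578 × 10³ uW = 357.8
  71.65 uW → 71.65
Sum: 715.9 + 357.8 + 71.65 = 1145.35

1145.35 uW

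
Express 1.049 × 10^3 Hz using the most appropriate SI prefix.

1.049 kHz

= 1.049 × 10^3 Hz; 10^3 is kilo.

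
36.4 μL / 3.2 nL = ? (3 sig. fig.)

11400

(36.4 × 10^-6) / (3.2 × 10^-9) = 11.38 × 10^3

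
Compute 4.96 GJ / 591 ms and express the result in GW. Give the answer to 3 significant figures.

8.39 GW

(4.96 × 10⁹) / (591 × 10⁻³) = 0.0083926 × 10¹² W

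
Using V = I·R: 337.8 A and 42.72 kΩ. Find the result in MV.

14.430816 MV

337.8 × 42.72e3 = 14430.816e3 V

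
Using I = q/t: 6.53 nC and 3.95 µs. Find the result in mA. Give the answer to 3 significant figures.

1.65 mA

(6.53e-9) / (3.95e-6) = 1.6532e-3 A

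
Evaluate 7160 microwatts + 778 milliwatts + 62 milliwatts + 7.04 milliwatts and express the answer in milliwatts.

In milliwatts:
  7160 microwatts = 7160 × 10⁻³ milliwatts = 7.16
  778 milliwatts → 778
  62 milliwatts → 62
  7.04 milliwatts → 7.04
Sum: 7.16 + 778 + 62 + 7.04 = 854.2

854.2 milliwatts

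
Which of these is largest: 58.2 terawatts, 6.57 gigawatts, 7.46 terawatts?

58.2 terawatts

58.2 terawatts = 58200000000000 watts
6.57 gigawatts = 6570000000 watts
7.46 terawatts = 7460000000000 watts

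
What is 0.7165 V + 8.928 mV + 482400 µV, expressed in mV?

In mV:
  0.7165 V = 0.7165 × 10^3 mV = 716.5
  8.928 mV → 8.928
  482400 µV = 482400 × 10^-3 mV = 482.4
Sum: 716.5 + 8.928 + 482.4 = 1207.828

1207.828 mV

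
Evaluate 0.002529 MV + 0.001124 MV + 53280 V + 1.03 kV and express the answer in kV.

In kV:
  0.002529 MV = 0.002529 × 10^3 kV = 2.529
  0.001124 MV = 0.001124 × 10^3 kV = 1.124
  53280 V = 53280 × 10^-3 kV = 53.28
  1.03 kV → 1.03
Sum: 2.529 + 1.124 + 53.28 + 1.03 = 57.963

57.963 kV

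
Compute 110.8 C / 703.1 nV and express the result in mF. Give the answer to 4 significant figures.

(110.8) / (703.1e-9) = 0.157588e9 F

157600000000 mF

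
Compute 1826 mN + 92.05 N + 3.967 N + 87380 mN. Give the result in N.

In N:
  1826 mN = 1826 × 10⁻³ N = 1.826
  92.05 N → 92.05
  3.967 N → 3.967
  87380 mN = 87380 × 10⁻³ N = 87.38
Sum: 1.826 + 92.05 + 3.967 + 87.38 = 185.223

185.223 N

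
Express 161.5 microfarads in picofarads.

micro = 10⁻⁶, pico = 10⁻¹²; factor is 10⁶.
161.5 × 10⁶ = 161500000

161500000 picofarads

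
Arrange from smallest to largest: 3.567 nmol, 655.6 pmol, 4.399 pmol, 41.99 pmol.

3.567 nmol = 0.000000003567 mol
655.6 pmol = 0.0000000006556 mol
4.399 pmol = 0.000000000004399 mol
41.99 pmol = 0.00000000004199 mol

4.399 pmol < 41.99 pmol < 655.6 pmol < 3.567 nmol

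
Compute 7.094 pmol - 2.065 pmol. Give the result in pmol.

5.029 pmol

In pmol:
  7.094 pmol → 7.094
  2.065 pmol → 2.065
Difference: 7.094 - 2.065 = 5.029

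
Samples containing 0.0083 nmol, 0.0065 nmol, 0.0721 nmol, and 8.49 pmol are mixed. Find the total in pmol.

In pmol:
  0.0083 nmol = 0.0083e3 pmol = 8.3
  0.0065 nmol = 0.0065e3 pmol = 6.5
  0.0721 nmol = 0.0721e3 pmol = 72.1
  8.49 pmol → 8.49
Sum: 8.3 + 6.5 + 72.1 + 8.49 = 95.39

95.39 pmol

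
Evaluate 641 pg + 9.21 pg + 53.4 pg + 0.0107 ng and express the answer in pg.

In pg:
  641 pg → 641
  9.21 pg → 9.21
  53.4 pg → 53.4
  0.0107 ng = 0.0107 × 10^3 pg = 10.7
Sum: 641 + 9.21 + 53.4 + 10.7 = 714.31

714.31 pg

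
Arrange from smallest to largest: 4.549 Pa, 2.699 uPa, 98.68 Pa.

2.699 uPa < 4.549 Pa < 98.68 Pa

4.549 Pa = 4.549 Pa
2.699 uPa = 0.000002699 Pa
98.68 Pa = 98.68 Pa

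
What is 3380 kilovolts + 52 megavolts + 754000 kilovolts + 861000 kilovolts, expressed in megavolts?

1670.38 megavolts

In megavolts:
  3380 kilovolts = 3380e-3 megavolts = 3.38
  52 megavolts → 52
  754000 kilovolts = 754000e-3 megavolts = 754
  861000 kilovolts = 861000e-3 megavolts = 861
Sum: 3.38 + 52 + 754 + 861 = 1670.38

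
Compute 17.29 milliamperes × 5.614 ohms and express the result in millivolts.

97.06606 millivolts

17.29 × 10^-3 × 5.614 = 97.06606 × 10^-3 V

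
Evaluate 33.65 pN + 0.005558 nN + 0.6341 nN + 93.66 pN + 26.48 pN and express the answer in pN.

793.448 pN

In pN:
  33.65 pN → 33.65
  0.005558 nN = 0.005558 × 10^3 pN = 5.558
  0.6341 nN = 0.6341 × 10^3 pN = 634.1
  93.66 pN → 93.66
  26.48 pN → 26.48
Sum: 33.65 + 5.558 + 634.1 + 93.66 + 26.48 = 793.448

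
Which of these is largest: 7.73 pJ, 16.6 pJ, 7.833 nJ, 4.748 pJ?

7.833 nJ

7.73 pJ = 0.00000000000773 J
16.6 pJ = 0.0000000000166 J
7.833 nJ = 0.000000007833 J
4.748 pJ = 0.000000000004748 J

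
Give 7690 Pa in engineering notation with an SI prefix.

7.69 kPa

= 7.69 × 10³ Pa; 10³ is kilo.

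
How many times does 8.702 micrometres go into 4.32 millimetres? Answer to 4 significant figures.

496.4

(4.32 × 10⁻³) / (8.702 × 10⁻⁶) = 0.49644 × 10³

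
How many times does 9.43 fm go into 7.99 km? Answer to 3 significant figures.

(7.99 × 10^3) / (9.43 × 10^-15) = 0.8473 × 10^18

847000000000000000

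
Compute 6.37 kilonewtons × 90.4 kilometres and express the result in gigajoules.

0.575848 gigajoules

6.37 × 10^3 × 90.4 × 10^3 = 575.848 × 10^6 J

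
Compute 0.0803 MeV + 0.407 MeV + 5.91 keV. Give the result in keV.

In keV:
  0.0803 MeV = 0.0803e3 keV = 80.3
  0.407 MeV = 0.407e3 keV = 407
  5.91 keV → 5.91
Sum: 80.3 + 407 + 5.91 = 493.21

493.21 keV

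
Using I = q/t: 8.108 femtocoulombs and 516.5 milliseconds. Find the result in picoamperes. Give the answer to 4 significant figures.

0.01570 picoamperes

(8.108 × 10^-15) / (516.5 × 10^-3) = 0.015698 × 10^-12 A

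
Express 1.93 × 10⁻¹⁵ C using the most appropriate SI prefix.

= 1.93 × 10⁻¹⁵ C; 10⁻¹⁵ is femto.

1.93 fC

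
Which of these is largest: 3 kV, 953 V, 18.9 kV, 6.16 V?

18.9 kV

3 kV = 3000 V
953 V = 953 V
18.9 kV = 18900 V
6.16 V = 6.16 V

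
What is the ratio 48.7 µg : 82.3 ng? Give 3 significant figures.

592

(48.7e-6) / (82.3e-9) = 0.5917e3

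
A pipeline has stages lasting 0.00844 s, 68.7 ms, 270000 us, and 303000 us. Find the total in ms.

In ms:
  0.00844 s = 0.00844 × 10³ ms = 8.44
  68.7 ms → 68.7
  270000 us = 270000 × 10⁻³ ms = 270
  303000 us = 303000 × 10⁻³ ms = 303
Sum: 8.44 + 68.7 + 270 + 303 = 650.14

650.14 ms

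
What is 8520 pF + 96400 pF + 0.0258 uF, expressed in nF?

In nF:
  8520 pF = 8520 × 10^-3 nF = 8.52
  96400 pF = 96400 × 10^-3 nF = 96.4
  0.0258 uF = 0.0258 × 10^3 nF = 25.8
Sum: 8.52 + 96.4 + 25.8 = 130.72

130.72 nF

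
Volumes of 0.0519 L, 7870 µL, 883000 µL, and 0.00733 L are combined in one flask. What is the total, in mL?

In mL:
  0.0519 L = 0.0519 × 10³ mL = 51.9
  7870 µL = 7870 × 10⁻³ mL = 7.87
  883000 µL = 883000 × 10⁻³ mL = 883
  0.00733 L = 0.00733 × 10³ mL = 7.33
Sum: 51.9 + 7.87 + 883 + 7.33 = 950.1

950.1 mL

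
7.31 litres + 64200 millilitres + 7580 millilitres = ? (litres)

79.09 litres

In litres:
  7.31 litres → 7.31
  64200 millilitres = 64200 × 10^-3 litres = 64.2
  7580 millilitres = 7580 × 10^-3 litres = 7.58
Sum: 7.31 + 64.2 + 7.58 = 79.09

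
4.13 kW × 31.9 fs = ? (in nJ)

4.13 × 10^3 × 31.9 × 10^-15 = 131.747 × 10^-12 J

0.131747 nJ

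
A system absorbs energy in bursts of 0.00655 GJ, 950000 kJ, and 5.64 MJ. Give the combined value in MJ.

In MJ:
  0.00655 GJ = 0.00655 × 10^3 MJ = 6.55
  950000 kJ = 950000 × 10^-3 MJ = 950
  5.64 MJ → 5.64
Sum: 6.55 + 950 + 5.64 = 962.19

962.19 MJ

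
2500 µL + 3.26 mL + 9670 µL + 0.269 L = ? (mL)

In mL:
  2500 µL = 2500e-3 mL = 2.5
  3.26 mL → 3.26
  9670 µL = 9670e-3 mL = 9.67
  0.269 L = 0.269e3 mL = 269
Sum: 2.5 + 3.26 + 9.67 + 269 = 284.43

284.43 mL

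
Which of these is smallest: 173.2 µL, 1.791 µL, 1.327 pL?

1.327 pL

173.2 µL = 0.0001732 L
1.791 µL = 0.000001791 L
1.327 pL = 0.000000000001327 L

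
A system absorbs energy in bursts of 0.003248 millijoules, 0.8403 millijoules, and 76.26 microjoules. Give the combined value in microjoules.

In microjoules:
  0.003248 millijoules = 0.003248 × 10^3 microjoules = 3.248
  0.8403 millijoules = 0.8403 × 10^3 microjoules = 840.3
  76.26 microjoules → 76.26
Sum: 3.248 + 840.3 + 76.26 = 919.808

919.808 microjoules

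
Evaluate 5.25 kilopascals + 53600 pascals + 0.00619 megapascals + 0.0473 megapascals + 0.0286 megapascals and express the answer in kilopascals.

In kilopascals:
  5.25 kilopascals → 5.25
  53600 pascals = 53600 × 10^-3 kilopascals = 53.6
  0.00619 megapascals = 0.00619 × 10^3 kilopascals = 6.19
  0.0473 megapascals = 0.0473 × 10^3 kilopascals = 47.3
  0.0286 megapascals = 0.0286 × 10^3 kilopascals = 28.6
Sum: 5.25 + 53.6 + 6.19 + 47.3 + 28.6 = 140.94

140.94 kilopascals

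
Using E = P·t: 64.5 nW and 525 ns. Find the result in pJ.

64.5 × 10^-9 × 525 × 10^-9 = 33862.5 × 10^-18 J

0.0338625 pJ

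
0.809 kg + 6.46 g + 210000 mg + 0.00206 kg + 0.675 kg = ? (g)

1702.52 g

In g:
  0.809 kg = 0.809 × 10^3 g = 809
  6.46 g → 6.46
  210000 mg = 210000 × 10^-3 g = 210
  0.00206 kg = 0.00206 × 10^3 g = 2.06
  0.675 kg = 0.675 × 10^3 g = 675
Sum: 809 + 6.46 + 210 + 2.06 + 675 = 1702.52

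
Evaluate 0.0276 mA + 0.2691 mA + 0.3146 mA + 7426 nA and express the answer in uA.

In uA:
  0.0276 mA = 0.0276 × 10^3 uA = 27.6
  0.2691 mA = 0.2691 × 10^3 uA = 269.1
  0.3146 mA = 0.3146 × 10^3 uA = 314.6
  7426 nA = 7426 × 10^-3 uA = 7.426
Sum: 27.6 + 269.1 + 314.6 + 7.426 = 618.726

618.726 uA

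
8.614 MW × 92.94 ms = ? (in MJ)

8.614e6 × 92.94e-3 = 800.58516e3 J

0.80058516 MJ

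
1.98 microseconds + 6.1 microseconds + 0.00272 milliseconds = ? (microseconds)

10.8 microseconds

In microseconds:
  1.98 microseconds → 1.98
  6.1 microseconds → 6.1
  0.00272 milliseconds = 0.00272e3 microseconds = 2.72
Sum: 1.98 + 6.1 + 2.72 = 10.8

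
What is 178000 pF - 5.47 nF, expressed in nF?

172.53 nF

In nF:
  178000 pF = 178000 × 10^-3 nF = 178
  5.47 nF → 5.47
Difference: 178 - 5.47 = 172.53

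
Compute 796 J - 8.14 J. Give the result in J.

787.86 J

In J:
  796 J → 796
  8.14 J → 8.14
Difference: 796 - 8.14 = 787.86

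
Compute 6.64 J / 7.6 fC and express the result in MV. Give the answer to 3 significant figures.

(6.64) / (7.6 × 10^-15) = 0.87368 × 10^15 V

874000000 MV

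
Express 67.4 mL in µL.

67400 µL

milli = 1e-3, micro = 1e-6; factor is 1e3.
67.4 × 1e3 = 67400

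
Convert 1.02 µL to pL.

micro = 10⁻⁶, pico = 10⁻¹²; factor is 10⁶.
1.02 × 10⁶ = 1020000

1020000 pL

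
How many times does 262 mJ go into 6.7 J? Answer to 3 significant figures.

(6.7) / (262 × 10⁻³) = 0.02557 × 10³

25.6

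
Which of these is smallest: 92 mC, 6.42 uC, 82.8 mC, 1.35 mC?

6.42 uC

92 mC = 0.092 C
6.42 uC = 0.00000642 C
82.8 mC = 0.0828 C
1.35 mC = 0.00135 C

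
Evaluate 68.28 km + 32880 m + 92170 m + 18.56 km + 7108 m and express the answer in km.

In km:
  68.28 km → 68.28
  32880 m = 32880 × 10⁻³ km = 32.88
  92170 m = 92170 × 10⁻³ km = 92.17
  18.56 km → 18.56
  7108 m = 7108 × 10⁻³ km = 7.108
Sum: 68.28 + 32.88 + 92.17 + 18.56 + 7.108 = 218.998

218.998 km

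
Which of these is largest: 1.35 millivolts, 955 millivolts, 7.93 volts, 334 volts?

1.35 millivolts = 0.00135 volts
955 millivolts = 0.955 volts
7.93 volts = 7.93 volts
334 volts = 334 volts

334 volts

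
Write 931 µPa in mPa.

0.931 mPa

micro = 10^-6, milli = 10^-3; factor is 10^-3.
931 × 10^-3 = 0.931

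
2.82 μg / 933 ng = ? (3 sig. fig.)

(2.82 × 10^-6) / (933 × 10^-9) = 0.003023 × 10^3

3.02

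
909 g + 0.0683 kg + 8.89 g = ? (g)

986.19 g

In g:
  909 g → 909
  0.0683 kg = 0.0683 × 10³ g = 68.3
  8.89 g → 8.89
Sum: 909 + 68.3 + 8.89 = 986.19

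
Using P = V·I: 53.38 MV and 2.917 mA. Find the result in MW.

0.15570946 MW

53.38e6 × 2.917e-3 = 155.70946e3 W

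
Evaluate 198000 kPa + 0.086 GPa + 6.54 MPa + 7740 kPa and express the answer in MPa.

In MPa:
  198000 kPa = 198000 × 10^-3 MPa = 198
  0.086 GPa = 0.086 × 10^3 MPa = 86
  6.54 MPa → 6.54
  7740 kPa = 7740 × 10^-3 MPa = 7.74
Sum: 198 + 86 + 6.54 + 7.74 = 298.28

298.28 MPa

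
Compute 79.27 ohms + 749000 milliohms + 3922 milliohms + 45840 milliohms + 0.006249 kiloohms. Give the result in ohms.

In ohms:
  79.27 ohms → 79.27
  749000 milliohms = 749000e-3 ohms = 749
  3922 milliohms = 3922e-3 ohms = 3.922
  45840 milliohms = 45840e-3 ohms = 45.84
  0.006249 kiloohms = 0.006249e3 ohms = 6.249
Sum: 79.27 + 749 + 3.922 + 45.84 + 6.249 = 884.281

884.281 ohms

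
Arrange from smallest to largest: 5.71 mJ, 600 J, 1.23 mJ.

5.71 mJ = 0.00571 J
600 J = 600 J
1.23 mJ = 0.00123 J

1.23 mJ < 5.71 mJ < 600 J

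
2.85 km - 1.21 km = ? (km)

1.64 km

In km:
  2.85 km → 2.85
  1.21 km → 1.21
Difference: 2.85 - 1.21 = 1.64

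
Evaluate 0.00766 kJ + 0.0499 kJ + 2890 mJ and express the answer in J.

60.45 J

In J:
  0.00766 kJ = 0.00766e3 J = 7.66
  0.0499 kJ = 0.0499e3 J = 49.9
  2890 mJ = 2890e-3 J = 2.89
Sum: 7.66 + 49.9 + 2.89 = 60.45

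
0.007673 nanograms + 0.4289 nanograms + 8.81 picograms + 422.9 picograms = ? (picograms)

In picograms:
  0.007673 nanograms = 0.007673 × 10^3 picograms = 7.673
  0.4289 nanograms = 0.4289 × 10^3 picograms = 428.9
  8.81 picograms → 8.81
  422.9 picograms → 422.9
Sum: 7.673 + 428.9 + 8.81 + 422.9 = 868.283

868.283 picograms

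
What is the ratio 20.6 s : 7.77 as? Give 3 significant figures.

(20.6) / (7.77 × 10⁻¹⁸) = 2.651 × 10¹⁸

2650000000000000000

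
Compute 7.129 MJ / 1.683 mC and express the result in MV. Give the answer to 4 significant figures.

(7.129e6) / (1.683e-3) = 4.23589e9 V

4236 MV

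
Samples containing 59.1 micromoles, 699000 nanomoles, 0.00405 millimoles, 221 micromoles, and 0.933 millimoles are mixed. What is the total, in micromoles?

In micromoles:
  59.1 micromoles → 59.1
  699000 nanomoles = 699000 × 10⁻³ micromoles = 699
  0.00405 millimoles = 0.00405 × 10³ micromoles = 4.05
  221 micromoles → 221
  0.933 millimoles = 0.933 × 10³ micromoles = 933
Sum: 59.1 + 699 + 4.05 + 221 + 933 = 1916.15

1916.15 micromoles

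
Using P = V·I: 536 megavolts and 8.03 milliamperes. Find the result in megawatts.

4.30408 megawatts

536 × 10^6 × 8.03 × 10^-3 = 4304.08 × 10^3 W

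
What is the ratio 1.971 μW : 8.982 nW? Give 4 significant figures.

(1.971e-6) / (8.982e-9) = 0.21944e3

219.4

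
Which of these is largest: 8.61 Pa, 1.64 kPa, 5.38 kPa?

5.38 kPa

8.61 Pa = 8.61 Pa
1.64 kPa = 1640 Pa
5.38 kPa = 5380 Pa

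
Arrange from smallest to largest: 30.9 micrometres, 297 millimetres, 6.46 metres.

30.9 micrometres < 297 millimetres < 6.46 metres

30.9 micrometres = 0.0000309 metres
297 millimetres = 0.297 metres
6.46 metres = 6.46 metres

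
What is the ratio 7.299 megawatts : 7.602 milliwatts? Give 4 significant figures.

(7.299 × 10^6) / (7.602 × 10^-3) = 0.96014 × 10^9

960100000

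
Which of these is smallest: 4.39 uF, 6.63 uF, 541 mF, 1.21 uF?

1.21 uF

4.39 uF = 0.00000439 F
6.63 uF = 0.00000663 F
541 mF = 0.541 F
1.21 uF = 0.00000121 F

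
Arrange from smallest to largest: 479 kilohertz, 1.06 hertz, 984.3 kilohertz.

1.06 hertz < 479 kilohertz < 984.3 kilohertz

479 kilohertz = 479000 hertz
1.06 hertz = 1.06 hertz
984.3 kilohertz = 984300 hertz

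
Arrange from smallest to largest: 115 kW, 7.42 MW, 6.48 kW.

115 kW = 115000 W
7.42 MW = 7420000 W
6.48 kW = 6480 W

6.48 kW < 115 kW < 7.42 MW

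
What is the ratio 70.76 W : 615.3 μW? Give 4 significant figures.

115000

(70.76) / (615.3 × 10^-6) = 0.115 × 10^6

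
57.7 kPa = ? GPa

0.0000577 GPa

kilo = 10³, giga = 10⁹; factor is 10⁻⁶.
57.7 × 10⁻⁶ = 0.0000577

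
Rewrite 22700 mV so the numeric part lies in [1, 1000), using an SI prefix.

22.7 V

= 22.7 V; mantissa already in [1, 1000).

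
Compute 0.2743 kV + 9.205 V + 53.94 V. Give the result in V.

337.445 V

In V:
  0.2743 kV = 0.2743 × 10^3 V = 274.3
  9.205 V → 9.205
  53.94 V → 53.94
Sum: 274.3 + 9.205 + 53.94 = 337.445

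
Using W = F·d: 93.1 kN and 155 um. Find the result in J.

93.1e3 × 155e-6 = 14430.5e-3 J

14.4305 J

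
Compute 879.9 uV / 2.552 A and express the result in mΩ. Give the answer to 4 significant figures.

0.3448 mΩ

(879.9 × 10^-6) / (2.552) = 344.788 × 10^-6 Ω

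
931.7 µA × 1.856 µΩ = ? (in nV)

931.7e-6 × 1.856e-6 = 1729.2352e-12 V

1.7292352 nV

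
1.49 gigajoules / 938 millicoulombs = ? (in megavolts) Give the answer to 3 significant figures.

1590 megavolts

(1.49 × 10^9) / (938 × 10^-3) = 0.0015885 × 10^12 V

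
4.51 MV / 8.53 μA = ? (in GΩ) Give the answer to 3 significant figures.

529 GΩ

(4.51e6) / (8.53e-6) = 0.52872e12 Ω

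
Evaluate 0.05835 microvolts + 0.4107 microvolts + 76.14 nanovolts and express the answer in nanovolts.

545.19 nanovolts

In nanovolts:
  0.05835 microvolts = 0.05835e3 nanovolts = 58.35
  0.4107 microvolts = 0.4107e3 nanovolts = 410.7
  76.14 nanovolts → 76.14
Sum: 58.35 + 410.7 + 76.14 = 545.19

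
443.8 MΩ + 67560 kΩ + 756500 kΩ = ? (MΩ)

In MΩ:
  443.8 MΩ → 443.8
  67560 kΩ = 67560 × 10^-3 MΩ = 67.56
  756500 kΩ = 756500 × 10^-3 MΩ = 756.5
Sum: 443.8 + 67.56 + 756.5 = 1267.86

1267.86 MΩ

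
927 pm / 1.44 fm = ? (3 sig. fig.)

(927 × 10^-12) / (1.44 × 10^-15) = 643.8 × 10^3

644000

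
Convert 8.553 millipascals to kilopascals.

0.000008553 kilopascals

milli = 10⁻³, kilo = 10³; factor is 10⁻⁶.
8.553 × 10⁻⁶ = 0.000008553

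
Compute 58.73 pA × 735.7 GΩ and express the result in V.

43.207661 V

58.73e-12 × 735.7e9 = 43207.661e-3 V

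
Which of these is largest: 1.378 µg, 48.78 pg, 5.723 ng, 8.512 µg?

8.512 µg

1.378 µg = 0.000001378 g
48.78 pg = 0.00000000004878 g
5.723 ng = 0.000000005723 g
8.512 µg = 0.000008512 g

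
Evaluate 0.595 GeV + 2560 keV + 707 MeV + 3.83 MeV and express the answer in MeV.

In MeV:
  0.595 GeV = 0.595 × 10³ MeV = 595
  2560 keV = 2560 × 10⁻³ MeV = 2.56
  707 MeV → 707
  3.83 MeV → 3.83
Sum: 595 + 2.56 + 707 + 3.83 = 1308.39

1308.39 MeV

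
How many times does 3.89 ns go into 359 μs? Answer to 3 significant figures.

(359e-6) / (3.89e-9) = 92.29e3

92300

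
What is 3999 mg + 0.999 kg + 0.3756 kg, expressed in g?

In g:
  3999 mg = 3999 × 10^-3 g = 3.999
  0.999 kg = 0.999 × 10^3 g = 999
  0.3756 kg = 0.3756 × 10^3 g = 375.6
Sum: 3.999 + 999 + 375.6 = 1378.599

1378.599 g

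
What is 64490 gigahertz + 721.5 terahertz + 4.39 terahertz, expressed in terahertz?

790.38 terahertz

In terahertz:
  64490 gigahertz = 64490 × 10^-3 terahertz = 64.49
  721.5 terahertz → 721.5
  4.39 terahertz → 4.39
Sum: 64.49 + 721.5 + 4.39 = 790.38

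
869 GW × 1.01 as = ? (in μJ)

869 × 10⁹ × 1.01 × 10⁻¹⁸ = 877.69 × 10⁻⁹ J

0.87769 μJ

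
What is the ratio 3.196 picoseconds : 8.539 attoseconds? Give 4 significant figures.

374300

(3.196 × 10^-12) / (8.539 × 10^-18) = 0.37428 × 10^6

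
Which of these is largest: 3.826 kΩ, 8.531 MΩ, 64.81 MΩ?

3.826 kΩ = 3826 Ω
8.531 MΩ = 8531000 Ω
64.81 MΩ = 64810000 Ω

64.81 MΩ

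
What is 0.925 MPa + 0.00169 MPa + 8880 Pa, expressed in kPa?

In kPa:
  0.925 MPa = 0.925e3 kPa = 925
  0.00169 MPa = 0.00169e3 kPa = 1.69
  8880 Pa = 8880e-3 kPa = 8.88
Sum: 925 + 1.69 + 8.88 = 935.57

935.57 kPa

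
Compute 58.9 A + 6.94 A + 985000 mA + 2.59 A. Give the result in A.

In A:
  58.9 A → 58.9
  6.94 A → 6.94
  985000 mA = 985000e-3 A = 985
  2.59 A → 2.59
Sum: 58.9 + 6.94 + 985 + 2.59 = 1053.43

1053.43 A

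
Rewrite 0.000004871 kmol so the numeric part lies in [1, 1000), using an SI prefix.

= 4.871e-3 mol; 1e-3 is milli.

4.871 mmol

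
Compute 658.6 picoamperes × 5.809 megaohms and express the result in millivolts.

3.8258074 millivolts

658.6 × 10⁻¹² × 5.809 × 10⁶ = 3825.8074 × 10⁻⁶ V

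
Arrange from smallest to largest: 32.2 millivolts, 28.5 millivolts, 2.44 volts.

28.5 millivolts < 32.2 millivolts < 2.44 volts

32.2 millivolts = 0.0322 volts
28.5 millivolts = 0.0285 volts
2.44 volts = 2.44 volts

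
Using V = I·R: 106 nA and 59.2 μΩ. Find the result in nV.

0.0062752 nV

106 × 10^-9 × 59.2 × 10^-6 = 6275.2 × 10^-15 V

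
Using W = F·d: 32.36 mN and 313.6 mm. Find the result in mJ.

32.36e-3 × 313.6e-3 = 10148.096e-6 J

10.148096 mJ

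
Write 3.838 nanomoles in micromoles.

0.003838 micromoles

nano = 10⁻⁹, micro = 10⁻⁶; factor is 10⁻³.
3.838 × 10⁻³ = 0.003838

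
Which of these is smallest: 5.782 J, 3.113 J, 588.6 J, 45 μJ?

5.782 J = 5.782 J
3.113 J = 3.113 J
588.6 J = 588.6 J
45 μJ = 0.000045 J

45 μJ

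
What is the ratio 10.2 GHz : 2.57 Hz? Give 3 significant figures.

3970000000

(10.2e9) / (2.57) = 3.969e9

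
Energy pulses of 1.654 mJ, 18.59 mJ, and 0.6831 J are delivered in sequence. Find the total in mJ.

703.344 mJ

In mJ:
  1.654 mJ → 1.654
  18.59 mJ → 18.59
  0.6831 J = 0.6831 × 10^3 mJ = 683.1
Sum: 1.654 + 18.59 + 683.1 = 703.344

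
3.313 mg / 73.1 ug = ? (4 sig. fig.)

(3.313 × 10^-3) / (73.1 × 10^-6) = 0.045321 × 10^3

45.32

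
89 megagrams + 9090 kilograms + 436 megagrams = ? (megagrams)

In megagrams:
  89 megagrams → 89
  9090 kilograms = 9090 × 10^-3 megagrams = 9.09
  436 megagrams → 436
Sum: 89 + 9.09 + 436 = 534.09

534.09 megagrams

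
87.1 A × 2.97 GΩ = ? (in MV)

258687 MV

87.1 × 2.97e9 = 258.687e9 V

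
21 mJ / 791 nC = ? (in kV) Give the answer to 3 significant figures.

(21 × 10⁻³) / (791 × 10⁻⁹) = 0.026549 × 10⁶ V

26.5 kV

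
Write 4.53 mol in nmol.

(no prefix) = 10^0, nano = 10^-9; factor is 10^9.
4.53 × 10^9 = 4530000000

4530000000 nmol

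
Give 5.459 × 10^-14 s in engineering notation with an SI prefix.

54.59 fs

= 54.59 × 10^-15 s; 10^-15 is femto.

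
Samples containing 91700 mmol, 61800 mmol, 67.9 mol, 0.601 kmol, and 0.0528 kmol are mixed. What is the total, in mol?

875.2 mol

In mol:
  91700 mmol = 91700 × 10^-3 mol = 91.7
  61800 mmol = 61800 × 10^-3 mol = 61.8
  67.9 mol → 67.9
  0.601 kmol = 0.601 × 10^3 mol = 601
  0.0528 kmol = 0.0528 × 10^3 mol = 52.8
Sum: 91.7 + 61.8 + 67.9 + 601 + 52.8 = 875.2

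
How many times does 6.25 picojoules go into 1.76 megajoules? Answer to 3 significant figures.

(1.76 × 10⁶) / (6.25 × 10⁻¹²) = 0.2816 × 10¹⁸

282000000000000000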